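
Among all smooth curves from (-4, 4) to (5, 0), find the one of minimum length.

Arc-length functional: J[y] = ∫ sqrt(1 + (y')^2) dx.
Lagrangian L = sqrt(1 + (y')^2) has no explicit y dependence, so ∂L/∂y = 0 and the Euler-Lagrange equation gives
    d/dx( y' / sqrt(1 + (y')^2) ) = 0  ⇒  y' / sqrt(1 + (y')^2) = const.
Hence y' is constant, so y(x) is affine.
Fitting the endpoints (-4, 4) and (5, 0):
    slope m = (0 − 4) / (5 − (-4)) = -4/9,
    intercept c = 4 − m·(-4) = 20/9.
Extremal: y(x) = (-4/9) x + 20/9.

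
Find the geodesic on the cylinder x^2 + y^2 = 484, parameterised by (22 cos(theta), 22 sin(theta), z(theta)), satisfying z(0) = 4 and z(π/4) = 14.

Parameterise the cylinder of radius R = 22 as
    r(θ) = (22 cos θ, 22 sin θ, z(θ)).
The arc-length element is
    ds = sqrt(484 + (dz/dθ)^2) dθ,
so the Lagrangian is L = sqrt(484 + z'^2).
L depends on z' only, not on z or θ, so ∂L/∂z = 0 and
    ∂L/∂z' = z' / sqrt(484 + z'^2).
The Euler-Lagrange equation gives
    d/dθ( z' / sqrt(484 + z'^2) ) = 0,
so z' is constant. Integrating once:
    z(θ) = a θ + b,
a helix on the cylinder (a straight line when the cylinder is unrolled). The constants a, b are determined by the endpoint conditions.
With endpoint conditions z(0) = 4 and z(π/4) = 14: from z(0) = b we get b = 4, and a·π/4 + 4 = 14 gives a = 40/π, so
    z(θ) = (40/π) θ + 4.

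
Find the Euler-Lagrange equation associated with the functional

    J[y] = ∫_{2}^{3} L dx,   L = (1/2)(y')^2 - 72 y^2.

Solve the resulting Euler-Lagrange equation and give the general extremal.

The Lagrangian is L = (1/2)(y')^2 - 72 y^2.
∂L/∂y = -144y.
∂L/∂y' = y'.
The Euler-Lagrange equation d/dx(∂L/∂y') − ∂L/∂y = 0 becomes:
    y'' + 144 y = 0
General solution: y(x) = A sin(12x) + B cos(12x), where A and B are arbitrary constants fixed by the endpoint conditions.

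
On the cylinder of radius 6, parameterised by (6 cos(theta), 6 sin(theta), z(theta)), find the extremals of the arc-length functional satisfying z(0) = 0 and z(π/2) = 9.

Parameterise the cylinder of radius R = 6 as
    r(θ) = (6 cos θ, 6 sin θ, z(θ)).
The arc-length element is
    ds = sqrt(36 + (dz/dθ)^2) dθ,
so the Lagrangian is L = sqrt(36 + z'^2).
L depends on z' only, not on z or θ, so ∂L/∂z = 0 and
    ∂L/∂z' = z' / sqrt(36 + z'^2).
The Euler-Lagrange equation gives
    d/dθ( z' / sqrt(36 + z'^2) ) = 0,
so z' is constant. Integrating once:
    z(θ) = a θ + b,
a helix on the cylinder (a straight line when the cylinder is unrolled). The constants a, b are determined by the endpoint conditions.
With endpoint conditions z(0) = 0 and z(π/2) = 9: from z(0) = b we get b = 0, and a·π/2 + 0 = 9 gives a = 18/π, so
    z(θ) = (18/π) θ.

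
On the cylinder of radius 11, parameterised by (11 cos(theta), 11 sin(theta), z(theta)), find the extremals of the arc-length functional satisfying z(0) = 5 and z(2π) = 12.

Parameterise the cylinder of radius R = 11 as
    r(θ) = (11 cos θ, 11 sin θ, z(θ)).
The arc-length element is
    ds = sqrt(121 + (dz/dθ)^2) dθ,
so the Lagrangian is L = sqrt(121 + z'^2).
L depends on z' only, not on z or θ, so ∂L/∂z = 0 and
    ∂L/∂z' = z' / sqrt(121 + z'^2).
The Euler-Lagrange equation gives
    d/dθ( z' / sqrt(121 + z'^2) ) = 0,
so z' is constant. Integrating once:
    z(θ) = a θ + b,
a helix on the cylinder (a straight line when the cylinder is unrolled). The constants a, b are determined by the endpoint conditions.
With endpoint conditions z(0) = 5 and z(2π) = 12: from z(0) = b we get b = 5, and a·2π + 5 = 12 gives a = 7/(2π), so
    z(θ) = (7/(2π)) θ + 5.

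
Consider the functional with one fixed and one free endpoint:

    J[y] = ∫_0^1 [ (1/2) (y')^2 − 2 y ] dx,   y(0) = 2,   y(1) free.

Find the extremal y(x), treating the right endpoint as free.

The Lagrangian L = (1/2) (y')^2 − 2 y gives
    ∂L/∂y = −2,   ∂L/∂y' = y'.
Euler-Lagrange: d/dx(y') − (−2) = 0, i.e. y'' + 2 = 0, so
    y(x) = −(2/2) x^2 + C1 x + C2.
Fixed left endpoint y(0) = 2 ⇒ C2 = 2.
The right endpoint x = 1 is free, so the natural (transversality) condition is ∂L/∂y' |_{x=1} = 0, i.e. y'(1) = 0.
Compute y'(x) = −2 x + C1, so y'(1) = −2 + C1 = 0 ⇒ C1 = 2.
Therefore the extremal is
    y(x) = −x^2 + 2 x + 2.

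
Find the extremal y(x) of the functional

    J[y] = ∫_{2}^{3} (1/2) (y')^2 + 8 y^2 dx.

The Lagrangian is L = (1/2) (y')^2 + 8 y^2.
Compute ∂L/∂y = 16y, ∂L/∂y' = y'.
The Euler-Lagrange equation d/dx(∂L/∂y') − ∂L/∂y = 0 reduces to
    y'' − 16 y = 0.
Its general solution is
    y(x) = A e^(4x) + B e^(−4x),
with A, B fixed by the endpoint conditions.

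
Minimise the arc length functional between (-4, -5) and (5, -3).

Arc-length functional: J[y] = ∫ sqrt(1 + (y')^2) dx.
Lagrangian L = sqrt(1 + (y')^2) has no explicit y dependence, so ∂L/∂y = 0 and the Euler-Lagrange equation gives
    d/dx( y' / sqrt(1 + (y')^2) ) = 0  ⇒  y' / sqrt(1 + (y')^2) = const.
Hence y' is constant, so y(x) is affine.
Fitting the endpoints (-4, -5) and (5, -3):
    slope m = ((-3) − (-5)) / (5 − (-4)) = 2/9,
    intercept c = (-5) − m·(-4) = -37/9.
Extremal: y(x) = (2/9) x - 37/9.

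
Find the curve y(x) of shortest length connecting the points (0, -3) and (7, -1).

Arc-length functional: J[y] = ∫ sqrt(1 + (y')^2) dx.
Lagrangian L = sqrt(1 + (y')^2) has no explicit y dependence, so ∂L/∂y = 0 and the Euler-Lagrange equation gives
    d/dx( y' / sqrt(1 + (y')^2) ) = 0  ⇒  y' / sqrt(1 + (y')^2) = const.
Hence y' is constant, so y(x) is affine.
Fitting the endpoints (0, -3) and (7, -1):
    slope m = ((-1) − (-3)) / (7 − 0) = 2/7,
    intercept c = (-3) − m·0 = -3.
Extremal: y(x) = (2/7) x - 3.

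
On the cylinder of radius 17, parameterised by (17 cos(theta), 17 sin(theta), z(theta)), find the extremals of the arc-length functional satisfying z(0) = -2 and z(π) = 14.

Parameterise the cylinder of radius R = 17 as
    r(θ) = (17 cos θ, 17 sin θ, z(θ)).
The arc-length element is
    ds = sqrt(289 + (dz/dθ)^2) dθ,
so the Lagrangian is L = sqrt(289 + z'^2).
L depends on z' only, not on z or θ, so ∂L/∂z = 0 and
    ∂L/∂z' = z' / sqrt(289 + z'^2).
The Euler-Lagrange equation gives
    d/dθ( z' / sqrt(289 + z'^2) ) = 0,
so z' is constant. Integrating once:
    z(θ) = a θ + b,
a helix on the cylinder (a straight line when the cylinder is unrolled). The constants a, b are determined by the endpoint conditions.
With endpoint conditions z(0) = -2 and z(π) = 14: from z(0) = b we get b = -2, and a·π + -2 = 14 gives a = 16/π, so
    z(θ) = (16/π) θ − 2.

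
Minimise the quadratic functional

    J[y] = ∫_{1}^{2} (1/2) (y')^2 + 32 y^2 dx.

The Lagrangian is L = (1/2) (y')^2 + 32 y^2.
Compute ∂L/∂y = 64y, ∂L/∂y' = y'.
The Euler-Lagrange equation d/dx(∂L/∂y') − ∂L/∂y = 0 reduces to
    y'' − 64 y = 0.
Its general solution is
    y(x) = A e^(8x) + B e^(−8x),
with A, B fixed by the endpoint conditions.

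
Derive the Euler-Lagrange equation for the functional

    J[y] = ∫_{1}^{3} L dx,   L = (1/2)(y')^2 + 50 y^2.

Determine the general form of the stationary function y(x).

The Lagrangian is L = (1/2)(y')^2 + 50 y^2.
∂L/∂y = 100y.
∂L/∂y' = y'.
The Euler-Lagrange equation d/dx(∂L/∂y') − ∂L/∂y = 0 becomes:
    y'' - 100 y = 0
General solution: y(x) = A e^(10x) + B e^(-10x), where A and B are arbitrary constants fixed by the endpoint conditions.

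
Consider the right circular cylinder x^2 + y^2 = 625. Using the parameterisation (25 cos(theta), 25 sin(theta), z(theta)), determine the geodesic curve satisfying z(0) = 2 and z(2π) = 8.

Parameterise the cylinder of radius R = 25 as
    r(θ) = (25 cos θ, 25 sin θ, z(θ)).
The arc-length element is
    ds = sqrt(625 + (dz/dθ)^2) dθ,
so the Lagrangian is L = sqrt(625 + z'^2).
L depends on z' only, not on z or θ, so ∂L/∂z = 0 and
    ∂L/∂z' = z' / sqrt(625 + z'^2).
The Euler-Lagrange equation gives
    d/dθ( z' / sqrt(625 + z'^2) ) = 0,
so z' is constant. Integrating once:
    z(θ) = a θ + b,
a helix on the cylinder (a straight line when the cylinder is unrolled). The constants a, b are determined by the endpoint conditions.
With endpoint conditions z(0) = 2 and z(2π) = 8: from z(0) = b we get b = 2, and a·2π + 2 = 8 gives a = 3/π, so
    z(θ) = (3/π) θ + 2.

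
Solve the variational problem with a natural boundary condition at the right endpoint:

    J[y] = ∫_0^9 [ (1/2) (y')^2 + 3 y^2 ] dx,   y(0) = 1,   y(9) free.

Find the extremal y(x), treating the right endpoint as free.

The Lagrangian L = (1/2) (y')^2 + 3 y^2 gives
    ∂L/∂y = 6 y,   ∂L/∂y' = y'.
Euler-Lagrange: y'' − 6 y = 0.
With k = sqrt(6), the general solution is
    y(x) = A cosh(sqrt(6) x) + B sinh(sqrt(6) x).
Fixed left endpoint y(0) = 1 ⇒ A = 1.
The right endpoint x = 9 is free, so the natural (transversality) condition is ∂L/∂y' |_{x=9} = 0, i.e. y'(9) = 0.
Compute y'(x) = A k sinh(k x) + B k cosh(k x), so
    y'(9) = A k sinh(k·9) + B k cosh(k·9) = 0
    ⇒ B = −A tanh(k·9) = − tanh(sqrt(6)·9).
Therefore the extremal is
    y(x) = cosh(sqrt(6) x) − tanh(sqrt(6)·9) sinh(sqrt(6) x).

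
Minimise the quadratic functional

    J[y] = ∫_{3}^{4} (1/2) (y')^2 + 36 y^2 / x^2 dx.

The Lagrangian is L = (1/2) (y')^2 + 36 y^2 / x^2.
Compute ∂L/∂y = 72y/x^2, ∂L/∂y' = y'.
The Euler-Lagrange equation d/dx(∂L/∂y') − ∂L/∂y = 0 reduces to
    y'' − 72/x^2 · y = 0  (x > 0).
Its general solution is
    y(x) = A x^9 + B x^(-8),
with A, B fixed by the endpoint conditions.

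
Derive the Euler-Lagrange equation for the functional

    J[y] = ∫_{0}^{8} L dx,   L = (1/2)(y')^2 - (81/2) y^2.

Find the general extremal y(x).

The Lagrangian is L = (1/2)(y')^2 - (81/2) y^2.
∂L/∂y = -81y.
∂L/∂y' = y'.
The Euler-Lagrange equation d/dx(∂L/∂y') − ∂L/∂y = 0 becomes:
    y'' + 81 y = 0
General solution: y(x) = A sin(9x) + B cos(9x), where A and B are arbitrary constants fixed by the endpoint conditions.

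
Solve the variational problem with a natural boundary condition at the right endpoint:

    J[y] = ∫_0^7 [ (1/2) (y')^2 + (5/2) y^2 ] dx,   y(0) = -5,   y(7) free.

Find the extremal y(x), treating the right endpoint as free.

The Lagrangian L = (1/2) (y')^2 + (5/2) y^2 gives
    ∂L/∂y = 5 y,   ∂L/∂y' = y'.
Euler-Lagrange: y'' − 5 y = 0.
With k = sqrt(5), the general solution is
    y(x) = A cosh(sqrt(5) x) + B sinh(sqrt(5) x).
Fixed left endpoint y(0) = -5 ⇒ A = -5.
The right endpoint x = 7 is free, so the natural (transversality) condition is ∂L/∂y' |_{x=7} = 0, i.e. y'(7) = 0.
Compute y'(x) = A k sinh(k x) + B k cosh(k x), so
    y'(7) = A k sinh(k·7) + B k cosh(k·7) = 0
    ⇒ B = −A tanh(k·7) = 5 tanh(sqrt(5)·7).
Therefore the extremal is
    y(x) = −5 cosh(sqrt(5) x) + 5 tanh(sqrt(5)·7) sinh(sqrt(5) x).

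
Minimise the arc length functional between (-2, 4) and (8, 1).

Arc-length functional: J[y] = ∫ sqrt(1 + (y')^2) dx.
Lagrangian L = sqrt(1 + (y')^2) has no explicit y dependence, so ∂L/∂y = 0 and the Euler-Lagrange equation gives
    d/dx( y' / sqrt(1 + (y')^2) ) = 0  ⇒  y' / sqrt(1 + (y')^2) = const.
Hence y' is constant, so y(x) is affine.
Fitting the endpoints (-2, 4) and (8, 1):
    slope m = (1 − 4) / (8 − (-2)) = -3/10,
    intercept c = 4 − m·(-2) = 17/5.
Extremal: y(x) = (-3/10) x + 17/5.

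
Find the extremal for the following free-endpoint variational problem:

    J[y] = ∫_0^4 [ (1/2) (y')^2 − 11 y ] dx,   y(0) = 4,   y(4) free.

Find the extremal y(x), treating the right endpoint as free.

The Lagrangian L = (1/2) (y')^2 − 11 y gives
    ∂L/∂y = −11,   ∂L/∂y' = y'.
Euler-Lagrange: d/dx(y') − (−11) = 0, i.e. y'' + 11 = 0, so
    y(x) = −(11/2) x^2 + C1 x + C2.
Fixed left endpoint y(0) = 4 ⇒ C2 = 4.
The right endpoint x = 4 is free, so the natural (transversality) condition is ∂L/∂y' |_{x=4} = 0, i.e. y'(4) = 0.
Compute y'(x) = −11 x + C1, so y'(4) = −44 + C1 = 0 ⇒ C1 = 44.
Therefore the extremal is
    y(x) = −(11/2) x^2 + 44 x + 4.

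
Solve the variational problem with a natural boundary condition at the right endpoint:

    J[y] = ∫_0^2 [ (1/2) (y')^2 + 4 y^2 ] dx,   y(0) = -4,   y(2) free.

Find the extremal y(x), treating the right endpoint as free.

The Lagrangian L = (1/2) (y')^2 + 4 y^2 gives
    ∂L/∂y = 8 y,   ∂L/∂y' = y'.
Euler-Lagrange: y'' − 8 y = 0.
With k = sqrt(8), the general solution is
    y(x) = A cosh(sqrt(8) x) + B sinh(sqrt(8) x).
Fixed left endpoint y(0) = -4 ⇒ A = -4.
The right endpoint x = 2 is free, so the natural (transversality) condition is ∂L/∂y' |_{x=2} = 0, i.e. y'(2) = 0.
Compute y'(x) = A k sinh(k x) + B k cosh(k x), so
    y'(2) = A k sinh(k·2) + B k cosh(k·2) = 0
    ⇒ B = −A tanh(k·2) = 4 tanh(sqrt(8)·2).
Therefore the extremal is
    y(x) = −4 cosh(sqrt(8) x) + 4 tanh(sqrt(8)·2) sinh(sqrt(8) x).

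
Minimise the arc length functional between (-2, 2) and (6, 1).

Arc-length functional: J[y] = ∫ sqrt(1 + (y')^2) dx.
Lagrangian L = sqrt(1 + (y')^2) has no explicit y dependence, so ∂L/∂y = 0 and the Euler-Lagrange equation gives
    d/dx( y' / sqrt(1 + (y')^2) ) = 0  ⇒  y' / sqrt(1 + (y')^2) = const.
Hence y' is constant, so y(x) is affine.
Fitting the endpoints (-2, 2) and (6, 1):
    slope m = (1 − 2) / (6 − (-2)) = -1/8,
    intercept c = 2 − m·(-2) = 7/4.
Extremal: y(x) = (-1/8) x + 7/4.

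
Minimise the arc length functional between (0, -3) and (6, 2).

Arc-length functional: J[y] = ∫ sqrt(1 + (y')^2) dx.
Lagrangian L = sqrt(1 + (y')^2) has no explicit y dependence, so ∂L/∂y = 0 and the Euler-Lagrange equation gives
    d/dx( y' / sqrt(1 + (y')^2) ) = 0  ⇒  y' / sqrt(1 + (y')^2) = const.
Hence y' is constant, so y(x) is affine.
Fitting the endpoints (0, -3) and (6, 2):
    slope m = (2 − (-3)) / (6 − 0) = 5/6,
    intercept c = (-3) − m·0 = -3.
Extremal: y(x) = (5/6) x - 3.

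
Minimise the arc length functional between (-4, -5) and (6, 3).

Arc-length functional: J[y] = ∫ sqrt(1 + (y')^2) dx.
Lagrangian L = sqrt(1 + (y')^2) has no explicit y dependence, so ∂L/∂y = 0 and the Euler-Lagrange equation gives
    d/dx( y' / sqrt(1 + (y')^2) ) = 0  ⇒  y' / sqrt(1 + (y')^2) = const.
Hence y' is constant, so y(x) is affine.
Fitting the endpoints (-4, -5) and (6, 3):
    slope m = (3 − (-5)) / (6 − (-4)) = 4/5,
    intercept c = (-5) − m·(-4) = -9/5.
Extremal: y(x) = (4/5) x - 9/5.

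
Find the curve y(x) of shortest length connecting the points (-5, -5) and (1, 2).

Arc-length functional: J[y] = ∫ sqrt(1 + (y')^2) dx.
Lagrangian L = sqrt(1 + (y')^2) has no explicit y dependence, so ∂L/∂y = 0 and the Euler-Lagrange equation gives
    d/dx( y' / sqrt(1 + (y')^2) ) = 0  ⇒  y' / sqrt(1 + (y')^2) = const.
Hence y' is constant, so y(x) is affine.
Fitting the endpoints (-5, -5) and (1, 2):
    slope m = (2 − (-5)) / (1 − (-5)) = 7/6,
    intercept c = (-5) − m·(-5) = 5/6.
Extremal: y(x) = (7/6) x + 5/6.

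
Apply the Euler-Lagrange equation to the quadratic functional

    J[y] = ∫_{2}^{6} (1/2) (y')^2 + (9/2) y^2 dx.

The Lagrangian is L = (1/2) (y')^2 + (9/2) y^2.
Compute ∂L/∂y = 9y, ∂L/∂y' = y'.
The Euler-Lagrange equation d/dx(∂L/∂y') − ∂L/∂y = 0 reduces to
    y'' − 9 y = 0.
Its general solution is
    y(x) = A e^(3x) + B e^(−3x),
with A, B fixed by the endpoint conditions.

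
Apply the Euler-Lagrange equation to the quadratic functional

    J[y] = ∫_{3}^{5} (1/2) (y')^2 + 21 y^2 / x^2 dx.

The Lagrangian is L = (1/2) (y')^2 + 21 y^2 / x^2.
Compute ∂L/∂y = 42y/x^2, ∂L/∂y' = y'.
The Euler-Lagrange equation d/dx(∂L/∂y') − ∂L/∂y = 0 reduces to
    y'' − 42/x^2 · y = 0  (x > 0).
Its general solution is
    y(x) = A x^7 + B x^(-6),
with A, B fixed by the endpoint conditions.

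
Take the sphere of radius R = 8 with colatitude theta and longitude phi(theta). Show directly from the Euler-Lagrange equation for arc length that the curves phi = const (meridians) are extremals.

On the sphere of radius R = 8 with spherical coordinates (θ, φ), the induced metric is
    ds^2 = 64(dθ^2 + sin^2(θ) dφ^2).
Using θ as the parameter, the arc-length functional becomes
    J[φ] = ∫ 8 sqrt(1 + sin^2(θ) (dφ/dθ)^2) dθ.
So L = 8 sqrt(1 + sin^2(θ) φ'^2). Compute
    ∂L/∂φ = 0  (L has no explicit φ dependence),
    ∂L/∂φ' = 8 sin^2(θ) φ' / sqrt(1 + sin^2(θ) φ'^2).
For the candidate φ(θ) = c (constant), φ' = 0, so ∂L/∂φ' evaluated along the candidate vanishes, and ∂L/∂φ is identically zero. Hence
    d/dθ(∂L/∂φ') − ∂L/∂φ = 0
is satisfied. Therefore meridians φ = const are extremals of arc length — they are geodesics on the sphere.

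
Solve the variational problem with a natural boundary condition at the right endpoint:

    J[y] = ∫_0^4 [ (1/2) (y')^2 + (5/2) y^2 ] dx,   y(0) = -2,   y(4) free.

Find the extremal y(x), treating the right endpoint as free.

The Lagrangian L = (1/2) (y')^2 + (5/2) y^2 gives
    ∂L/∂y = 5 y,   ∂L/∂y' = y'.
Euler-Lagrange: y'' − 5 y = 0.
With k = sqrt(5), the general solution is
    y(x) = A cosh(sqrt(5) x) + B sinh(sqrt(5) x).
Fixed left endpoint y(0) = -2 ⇒ A = -2.
The right endpoint x = 4 is free, so the natural (transversality) condition is ∂L/∂y' |_{x=4} = 0, i.e. y'(4) = 0.
Compute y'(x) = A k sinh(k x) + B k cosh(k x), so
    y'(4) = A k sinh(k·4) + B k cosh(k·4) = 0
    ⇒ B = −A tanh(k·4) = 2 tanh(sqrt(5)·4).
Therefore the extremal is
    y(x) = −2 cosh(sqrt(5) x) + 2 tanh(sqrt(5)·4) sinh(sqrt(5) x).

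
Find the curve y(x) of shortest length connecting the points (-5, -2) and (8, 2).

Arc-length functional: J[y] = ∫ sqrt(1 + (y')^2) dx.
Lagrangian L = sqrt(1 + (y')^2) has no explicit y dependence, so ∂L/∂y = 0 and the Euler-Lagrange equation gives
    d/dx( y' / sqrt(1 + (y')^2) ) = 0  ⇒  y' / sqrt(1 + (y')^2) = const.
Hence y' is constant, so y(x) is affine.
Fitting the endpoints (-5, -2) and (8, 2):
    slope m = (2 − (-2)) / (8 − (-5)) = 4/13,
    intercept c = (-2) − m·(-5) = -6/13.
Extremal: y(x) = (4/13) x - 6/13.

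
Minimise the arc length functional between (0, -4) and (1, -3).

Arc-length functional: J[y] = ∫ sqrt(1 + (y')^2) dx.
Lagrangian L = sqrt(1 + (y')^2) has no explicit y dependence, so ∂L/∂y = 0 and the Euler-Lagrange equation gives
    d/dx( y' / sqrt(1 + (y')^2) ) = 0  ⇒  y' / sqrt(1 + (y')^2) = const.
Hence y' is constant, so y(x) is affine.
Fitting the endpoints (0, -4) and (1, -3):
    slope m = ((-3) − (-4)) / (1 − 0) = 1,
    intercept c = (-4) − m·0 = -4.
Extremal: y(x) = x - 4.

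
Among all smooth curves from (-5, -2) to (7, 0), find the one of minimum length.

Arc-length functional: J[y] = ∫ sqrt(1 + (y')^2) dx.
Lagrangian L = sqrt(1 + (y')^2) has no explicit y dependence, so ∂L/∂y = 0 and the Euler-Lagrange equation gives
    d/dx( y' / sqrt(1 + (y')^2) ) = 0  ⇒  y' / sqrt(1 + (y')^2) = const.
Hence y' is constant, so y(x) is affine.
Fitting the endpoints (-5, -2) and (7, 0):
    slope m = (0 − (-2)) / (7 − (-5)) = 1/6,
    intercept c = (-2) − m·(-5) = -7/6.
Extremal: y(x) = (1/6) x - 7/6.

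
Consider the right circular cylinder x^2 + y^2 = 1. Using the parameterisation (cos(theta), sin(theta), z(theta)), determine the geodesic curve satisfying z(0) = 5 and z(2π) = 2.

Parameterise the cylinder of radius R = 1 as
    r(θ) = (cos θ, sin θ, z(θ)).
The arc-length element is
    ds = sqrt(1 + (dz/dθ)^2) dθ,
so the Lagrangian is L = sqrt(1 + z'^2).
L depends on z' only, not on z or θ, so ∂L/∂z = 0 and
    ∂L/∂z' = z' / sqrt(1 + z'^2).
The Euler-Lagrange equation gives
    d/dθ( z' / sqrt(1 + z'^2) ) = 0,
so z' is constant. Integrating once:
    z(θ) = a θ + b,
a helix on the cylinder (a straight line when the cylinder is unrolled). The constants a, b are determined by the endpoint conditions.
With endpoint conditions z(0) = 5 and z(2π) = 2: from z(0) = b we get b = 5, and a·2π + 5 = 2 gives a = -3/(2π), so
    z(θ) = (-3/(2π)) θ + 5.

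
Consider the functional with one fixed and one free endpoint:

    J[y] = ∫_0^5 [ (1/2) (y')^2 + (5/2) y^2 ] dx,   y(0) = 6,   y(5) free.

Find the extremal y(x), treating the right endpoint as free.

The Lagrangian L = (1/2) (y')^2 + (5/2) y^2 gives
    ∂L/∂y = 5 y,   ∂L/∂y' = y'.
Euler-Lagrange: y'' − 5 y = 0.
With k = sqrt(5), the general solution is
    y(x) = A cosh(sqrt(5) x) + B sinh(sqrt(5) x).
Fixed left endpoint y(0) = 6 ⇒ A = 6.
The right endpoint x = 5 is free, so the natural (transversality) condition is ∂L/∂y' |_{x=5} = 0, i.e. y'(5) = 0.
Compute y'(x) = A k sinh(k x) + B k cosh(k x), so
    y'(5) = A k sinh(k·5) + B k cosh(k·5) = 0
    ⇒ B = −A tanh(k·5) = − 6 tanh(sqrt(5)·5).
Therefore the extremal is
    y(x) = 6 cosh(sqrt(5) x) − 6 tanh(sqrt(5)·5) sinh(sqrt(5) x).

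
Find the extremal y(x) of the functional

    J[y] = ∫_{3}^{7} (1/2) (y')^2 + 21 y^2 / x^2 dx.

The Lagrangian is L = (1/2) (y')^2 + 21 y^2 / x^2.
Compute ∂L/∂y = 42y/x^2, ∂L/∂y' = y'.
The Euler-Lagrange equation d/dx(∂L/∂y') − ∂L/∂y = 0 reduces to
    y'' − 42/x^2 · y = 0  (x > 0).
Its general solution is
    y(x) = A x^7 + B x^(-6),
with A, B fixed by the endpoint conditions.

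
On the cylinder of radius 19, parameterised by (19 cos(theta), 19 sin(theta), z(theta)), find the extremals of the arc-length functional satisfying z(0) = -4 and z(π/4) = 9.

Parameterise the cylinder of radius R = 19 as
    r(θ) = (19 cos θ, 19 sin θ, z(θ)).
The arc-length element is
    ds = sqrt(361 + (dz/dθ)^2) dθ,
so the Lagrangian is L = sqrt(361 + z'^2).
L depends on z' only, not on z or θ, so ∂L/∂z = 0 and
    ∂L/∂z' = z' / sqrt(361 + z'^2).
The Euler-Lagrange equation gives
    d/dθ( z' / sqrt(361 + z'^2) ) = 0,
so z' is constant. Integrating once:
    z(θ) = a θ + b,
a helix on the cylinder (a straight line when the cylinder is unrolled). The constants a, b are determined by the endpoint conditions.
With endpoint conditions z(0) = -4 and z(π/4) = 9: from z(0) = b we get b = -4, and a·π/4 + -4 = 9 gives a = 52/π, so
    z(θ) = (52/π) θ − 4.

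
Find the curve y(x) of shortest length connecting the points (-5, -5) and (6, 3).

Arc-length functional: J[y] = ∫ sqrt(1 + (y')^2) dx.
Lagrangian L = sqrt(1 + (y')^2) has no explicit y dependence, so ∂L/∂y = 0 and the Euler-Lagrange equation gives
    d/dx( y' / sqrt(1 + (y')^2) ) = 0  ⇒  y' / sqrt(1 + (y')^2) = const.
Hence y' is constant, so y(x) is affine.
Fitting the endpoints (-5, -5) and (6, 3):
    slope m = (3 − (-5)) / (6 − (-5)) = 8/11,
    intercept c = (-5) − m·(-5) = -15/11.
Extremal: y(x) = (8/11) x - 15/11.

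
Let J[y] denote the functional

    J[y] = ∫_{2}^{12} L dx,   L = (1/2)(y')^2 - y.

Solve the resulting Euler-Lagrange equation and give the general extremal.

The Lagrangian is L = (1/2)(y')^2 - y.
∂L/∂y = -1.
∂L/∂y' = y'.
The Euler-Lagrange equation d/dx(∂L/∂y') − ∂L/∂y = 0 becomes:
    y'' + 1 = 0
General solution: y(x) = -x^2/2 + A x + B, where A and B are arbitrary constants fixed by the endpoint conditions.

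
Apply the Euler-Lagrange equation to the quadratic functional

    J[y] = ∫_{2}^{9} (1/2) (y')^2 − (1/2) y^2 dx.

The Lagrangian is L = (1/2) (y')^2 − (1/2) y^2.
Compute ∂L/∂y = -y, ∂L/∂y' = y'.
The Euler-Lagrange equation d/dx(∂L/∂y') − ∂L/∂y = 0 reduces to
    y'' + y = 0.
Its general solution is
    y(x) = A sin(x) + B cos(x),
with A, B fixed by the endpoint conditions.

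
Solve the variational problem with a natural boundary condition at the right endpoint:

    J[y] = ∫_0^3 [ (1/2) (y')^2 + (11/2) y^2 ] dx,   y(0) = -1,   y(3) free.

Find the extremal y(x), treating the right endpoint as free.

The Lagrangian L = (1/2) (y')^2 + (11/2) y^2 gives
    ∂L/∂y = 11 y,   ∂L/∂y' = y'.
Euler-Lagrange: y'' − 11 y = 0.
With k = sqrt(11), the general solution is
    y(x) = A cosh(sqrt(11) x) + B sinh(sqrt(11) x).
Fixed left endpoint y(0) = -1 ⇒ A = -1.
The right endpoint x = 3 is free, so the natural (transversality) condition is ∂L/∂y' |_{x=3} = 0, i.e. y'(3) = 0.
Compute y'(x) = A k sinh(k x) + B k cosh(k x), so
    y'(3) = A k sinh(k·3) + B k cosh(k·3) = 0
    ⇒ B = −A tanh(k·3) = tanh(sqrt(11)·3).
Therefore the extremal is
    y(x) = −cosh(sqrt(11) x) + tanh(sqrt(11)·3) sinh(sqrt(11) x).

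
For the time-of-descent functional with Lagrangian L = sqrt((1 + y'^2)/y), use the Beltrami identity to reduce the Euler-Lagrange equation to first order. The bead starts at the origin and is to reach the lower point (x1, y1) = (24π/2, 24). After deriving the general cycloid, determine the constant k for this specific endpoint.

The Lagrangian L = sqrt((1 + y'^2) / y) has no explicit x dependence, so the Beltrami identity applies:
    L − y' ∂L/∂y' = C.
Compute ∂L/∂y' = y' / sqrt(y (1 + y'^2)).
Substitute:
    sqrt((1 + y'^2)/y) − y'·y' / sqrt(y (1 + y'^2))
    = (1 + y'^2) / sqrt(y (1 + y'^2)) − y'^2 / sqrt(y (1 + y'^2))
    = 1 / sqrt(y (1 + y'^2)) = C.
Squaring and rearranging gives the first integral
    y (1 + y'^2) = 1/C^2 =: k   (constant).
Solving this first-order ODE by the substitution
    y = (k/2)(1 − cos θ)
yields the cycloid parameterisation
    x(θ) = (k/2)(θ − sin θ),   y(θ) = (k/2)(1 − cos θ).
The constant k is fixed by the endpoint condition.
Now fit the given lower endpoint (x1, y1) = (24π/2, 24). At the bottom of the first arch (θ = π), the parametric equations give
    y(π) = (k/2)(1 − cos π) = k,
    x(π) = (k/2)(π − sin π) = kπ/2.
Matching y(π) = 24 gives k = 24, consistent with x(π) = 24π/2. Therefore the specific cycloid is
    x(θ) = (24/2)(θ − sin θ),   y(θ) = (24/2)(1 − cos θ).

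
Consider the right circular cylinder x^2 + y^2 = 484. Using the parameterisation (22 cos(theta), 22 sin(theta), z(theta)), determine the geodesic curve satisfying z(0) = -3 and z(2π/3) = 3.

Parameterise the cylinder of radius R = 22 as
    r(θ) = (22 cos θ, 22 sin θ, z(θ)).
The arc-length element is
    ds = sqrt(484 + (dz/dθ)^2) dθ,
so the Lagrangian is L = sqrt(484 + z'^2).
L depends on z' only, not on z or θ, so ∂L/∂z = 0 and
    ∂L/∂z' = z' / sqrt(484 + z'^2).
The Euler-Lagrange equation gives
    d/dθ( z' / sqrt(484 + z'^2) ) = 0,
so z' is constant. Integrating once:
    z(θ) = a θ + b,
a helix on the cylinder (a straight line when the cylinder is unrolled). The constants a, b are determined by the endpoint conditions.
With endpoint conditions z(0) = -3 and z(2π/3) = 3: from z(0) = b we get b = -3, and a·2π/3 + -3 = 3 gives a = 9/π, so
    z(θ) = (9/π) θ − 3.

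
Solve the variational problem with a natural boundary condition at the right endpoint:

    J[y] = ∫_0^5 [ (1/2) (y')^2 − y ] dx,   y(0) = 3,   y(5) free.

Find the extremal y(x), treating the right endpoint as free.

The Lagrangian L = (1/2) (y')^2 − y gives
    ∂L/∂y = −1,   ∂L/∂y' = y'.
Euler-Lagrange: d/dx(y') − (−1) = 0, i.e. y'' + 1 = 0, so
    y(x) = −(1/2) x^2 + C1 x + C2.
Fixed left endpoint y(0) = 3 ⇒ C2 = 3.
The right endpoint x = 5 is free, so the natural (transversality) condition is ∂L/∂y' |_{x=5} = 0, i.e. y'(5) = 0.
Compute y'(x) = −1 x + C1, so y'(5) = −5 + C1 = 0 ⇒ C1 = 5.
Therefore the extremal is
    y(x) = −x^2/2 + 5 x + 3.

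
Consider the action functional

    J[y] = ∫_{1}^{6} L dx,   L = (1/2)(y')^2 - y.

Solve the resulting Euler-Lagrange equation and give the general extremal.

The Lagrangian is L = (1/2)(y')^2 - y.
∂L/∂y = -1.
∂L/∂y' = y'.
The Euler-Lagrange equation d/dx(∂L/∂y') − ∂L/∂y = 0 becomes:
    y'' + 1 = 0
General solution: y(x) = -x^2/2 + A x + B, where A and B are arbitrary constants fixed by the endpoint conditions.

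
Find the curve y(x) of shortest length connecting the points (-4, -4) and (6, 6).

Arc-length functional: J[y] = ∫ sqrt(1 + (y')^2) dx.
Lagrangian L = sqrt(1 + (y')^2) has no explicit y dependence, so ∂L/∂y = 0 and the Euler-Lagrange equation gives
    d/dx( y' / sqrt(1 + (y')^2) ) = 0  ⇒  y' / sqrt(1 + (y')^2) = const.
Hence y' is constant, so y(x) is affine.
Fitting the endpoints (-4, -4) and (6, 6):
    slope m = (6 − (-4)) / (6 − (-4)) = 1,
    intercept c = (-4) − m·(-4) = 0.
Extremal: y(x) = x.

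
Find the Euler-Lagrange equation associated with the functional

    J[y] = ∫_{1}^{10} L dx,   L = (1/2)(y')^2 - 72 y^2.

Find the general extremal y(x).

The Lagrangian is L = (1/2)(y')^2 - 72 y^2.
∂L/∂y = -144y.
∂L/∂y' = y'.
The Euler-Lagrange equation d/dx(∂L/∂y') − ∂L/∂y = 0 becomes:
    y'' + 144 y = 0
General solution: y(x) = A sin(12x) + B cos(12x), where A and B are arbitrary constants fixed by the endpoint conditions.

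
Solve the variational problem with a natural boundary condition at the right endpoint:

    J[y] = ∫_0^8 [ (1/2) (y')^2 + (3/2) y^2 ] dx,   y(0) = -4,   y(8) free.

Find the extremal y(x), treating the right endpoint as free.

The Lagrangian L = (1/2) (y')^2 + (3/2) y^2 gives
    ∂L/∂y = 3 y,   ∂L/∂y' = y'.
Euler-Lagrange: y'' − 3 y = 0.
With k = sqrt(3), the general solution is
    y(x) = A cosh(sqrt(3) x) + B sinh(sqrt(3) x).
Fixed left endpoint y(0) = -4 ⇒ A = -4.
The right endpoint x = 8 is free, so the natural (transversality) condition is ∂L/∂y' |_{x=8} = 0, i.e. y'(8) = 0.
Compute y'(x) = A k sinh(k x) + B k cosh(k x), so
    y'(8) = A k sinh(k·8) + B k cosh(k·8) = 0
    ⇒ B = −A tanh(k·8) = 4 tanh(sqrt(3)·8).
Therefore the extremal is
    y(x) = −4 cosh(sqrt(3) x) + 4 tanh(sqrt(3)·8) sinh(sqrt(3) x).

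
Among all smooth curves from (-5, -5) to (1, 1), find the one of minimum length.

Arc-length functional: J[y] = ∫ sqrt(1 + (y')^2) dx.
Lagrangian L = sqrt(1 + (y')^2) has no explicit y dependence, so ∂L/∂y = 0 and the Euler-Lagrange equation gives
    d/dx( y' / sqrt(1 + (y')^2) ) = 0  ⇒  y' / sqrt(1 + (y')^2) = const.
Hence y' is constant, so y(x) is affine.
Fitting the endpoints (-5, -5) and (1, 1):
    slope m = (1 − (-5)) / (1 − (-5)) = 1,
    intercept c = (-5) − m·(-5) = 0.
Extremal: y(x) = x.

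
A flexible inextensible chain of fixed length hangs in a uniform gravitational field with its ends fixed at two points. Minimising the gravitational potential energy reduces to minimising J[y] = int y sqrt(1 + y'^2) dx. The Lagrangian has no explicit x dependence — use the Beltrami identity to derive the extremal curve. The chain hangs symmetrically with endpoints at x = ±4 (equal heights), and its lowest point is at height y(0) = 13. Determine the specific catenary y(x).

The Lagrangian L(y, y') = y sqrt(1 + y'^2) has no explicit x dependence, so the Beltrami identity applies:
    L − y' ∂L/∂y' = C.
Compute ∂L/∂y' = y · y' / sqrt(1 + y'^2). Then
    L − y' ∂L/∂y'
    = y sqrt(1 + y'^2) − y · y'^2 / sqrt(1 + y'^2)
    = y (1 + y'^2 − y'^2) / sqrt(1 + y'^2)
    = y / sqrt(1 + y'^2) = C.
Squaring gives y^2 = C^2 (1 + y'^2), i.e.
    y'^2 = y^2 / C^2 − 1.
Separating variables,
    dy / sqrt(y^2 − C^2) = dx / C,
and integrating gives arccosh(y / C) = (x − a)/C, so
    y(x) = C cosh((x − a)/C),
the catenary. The constants C and a are fixed by the two endpoint conditions (and, for the hanging-chain problem, the length constraint selects C).
Now fit the given data. The endpoints x = ±4 are symmetric at equal height, so the catenary is even about its minimum: a = 0 and y(x) = C cosh(x/C). The lowest point is y(0) = C cosh(0) = C, and we are told y(0) = 13, so C = 13. Therefore
    y(x) = 13 cosh(x/13),
and at the endpoints
    y(±4) = 13 cosh(4/13).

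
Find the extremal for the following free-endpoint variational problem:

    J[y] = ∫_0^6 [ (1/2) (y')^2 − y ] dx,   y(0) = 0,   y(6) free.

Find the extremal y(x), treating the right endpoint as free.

The Lagrangian L = (1/2) (y')^2 − y gives
    ∂L/∂y = −1,   ∂L/∂y' = y'.
Euler-Lagrange: d/dx(y') − (−1) = 0, i.e. y'' + 1 = 0, so
    y(x) = −(1/2) x^2 + C1 x + C2.
Fixed left endpoint y(0) = 0 ⇒ C2 = 0.
The right endpoint x = 6 is free, so the natural (transversality) condition is ∂L/∂y' |_{x=6} = 0, i.e. y'(6) = 0.
Compute y'(x) = −1 x + C1, so y'(6) = −6 + C1 = 0 ⇒ C1 = 6.
Therefore the extremal is
    y(x) = −x^2/2 + 6 x.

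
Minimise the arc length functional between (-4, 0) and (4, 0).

Arc-length functional: J[y] = ∫ sqrt(1 + (y')^2) dx.
Lagrangian L = sqrt(1 + (y')^2) has no explicit y dependence, so ∂L/∂y = 0 and the Euler-Lagrange equation gives
    d/dx( y' / sqrt(1 + (y')^2) ) = 0  ⇒  y' / sqrt(1 + (y')^2) = const.
Hence y' is constant, so y(x) is affine.
Fitting the endpoints (-4, 0) and (4, 0):
    slope m = (0 − 0) / (4 − (-4)) = 0,
    intercept c = 0 − m·(-4) = 0.
Extremal: y(x) = 0.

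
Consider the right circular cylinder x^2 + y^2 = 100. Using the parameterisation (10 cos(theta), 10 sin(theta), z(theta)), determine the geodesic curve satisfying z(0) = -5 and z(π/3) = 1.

Parameterise the cylinder of radius R = 10 as
    r(θ) = (10 cos θ, 10 sin θ, z(θ)).
The arc-length element is
    ds = sqrt(100 + (dz/dθ)^2) dθ,
so the Lagrangian is L = sqrt(100 + z'^2).
L depends on z' only, not on z or θ, so ∂L/∂z = 0 and
    ∂L/∂z' = z' / sqrt(100 + z'^2).
The Euler-Lagrange equation gives
    d/dθ( z' / sqrt(100 + z'^2) ) = 0,
so z' is constant. Integrating once:
    z(θ) = a θ + b,
a helix on the cylinder (a straight line when the cylinder is unrolled). The constants a, b are determined by the endpoint conditions.
With endpoint conditions z(0) = -5 and z(π/3) = 1: from z(0) = b we get b = -5, and a·π/3 + -5 = 1 gives a = 18/π, so
    z(θ) = (18/π) θ − 5.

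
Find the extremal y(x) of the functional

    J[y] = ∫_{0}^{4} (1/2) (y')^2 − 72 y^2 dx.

The Lagrangian is L = (1/2) (y')^2 − 72 y^2.
Compute ∂L/∂y = -144y, ∂L/∂y' = y'.
The Euler-Lagrange equation d/dx(∂L/∂y') − ∂L/∂y = 0 reduces to
    y'' + 144 y = 0.
Its general solution is
    y(x) = A sin(12x) + B cos(12x),
with A, B fixed by the endpoint conditions.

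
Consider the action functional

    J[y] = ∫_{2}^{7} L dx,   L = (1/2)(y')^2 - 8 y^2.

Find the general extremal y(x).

The Lagrangian is L = (1/2)(y')^2 - 8 y^2.
∂L/∂y = -16y.
∂L/∂y' = y'.
The Euler-Lagrange equation d/dx(∂L/∂y') − ∂L/∂y = 0 becomes:
    y'' + 16 y = 0
General solution: y(x) = A sin(4x) + B cos(4x), where A and B are arbitrary constants fixed by the endpoint conditions.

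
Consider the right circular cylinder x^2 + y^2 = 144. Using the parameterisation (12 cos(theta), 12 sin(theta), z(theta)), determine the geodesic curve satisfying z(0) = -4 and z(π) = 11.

Parameterise the cylinder of radius R = 12 as
    r(θ) = (12 cos θ, 12 sin θ, z(θ)).
The arc-length element is
    ds = sqrt(144 + (dz/dθ)^2) dθ,
so the Lagrangian is L = sqrt(144 + z'^2).
L depends on z' only, not on z or θ, so ∂L/∂z = 0 and
    ∂L/∂z' = z' / sqrt(144 + z'^2).
The Euler-Lagrange equation gives
    d/dθ( z' / sqrt(144 + z'^2) ) = 0,
so z' is constant. Integrating once:
    z(θ) = a θ + b,
a helix on the cylinder (a straight line when the cylinder is unrolled). The constants a, b are determined by the endpoint conditions.
With endpoint conditions z(0) = -4 and z(π) = 11: from z(0) = b we get b = -4, and a·π + -4 = 11 gives a = 15/π, so
    z(θ) = (15/π) θ − 4.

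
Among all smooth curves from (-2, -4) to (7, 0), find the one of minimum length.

Arc-length functional: J[y] = ∫ sqrt(1 + (y')^2) dx.
Lagrangian L = sqrt(1 + (y')^2) has no explicit y dependence, so ∂L/∂y = 0 and the Euler-Lagrange equation gives
    d/dx( y' / sqrt(1 + (y')^2) ) = 0  ⇒  y' / sqrt(1 + (y')^2) = const.
Hence y' is constant, so y(x) is affine.
Fitting the endpoints (-2, -4) and (7, 0):
    slope m = (0 − (-4)) / (7 − (-2)) = 4/9,
    intercept c = (-4) − m·(-2) = -28/9.
Extremal: y(x) = (4/9) x - 28/9.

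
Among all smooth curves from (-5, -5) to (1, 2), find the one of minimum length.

Arc-length functional: J[y] = ∫ sqrt(1 + (y')^2) dx.
Lagrangian L = sqrt(1 + (y')^2) has no explicit y dependence, so ∂L/∂y = 0 and the Euler-Lagrange equation gives
    d/dx( y' / sqrt(1 + (y')^2) ) = 0  ⇒  y' / sqrt(1 + (y')^2) = const.
Hence y' is constant, so y(x) is affine.
Fitting the endpoints (-5, -5) and (1, 2):
    slope m = (2 − (-5)) / (1 − (-5)) = 7/6,
    intercept c = (-5) − m·(-5) = 5/6.
Extremal: y(x) = (7/6) x + 5/6.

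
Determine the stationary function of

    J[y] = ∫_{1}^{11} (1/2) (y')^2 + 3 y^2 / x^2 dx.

The Lagrangian is L = (1/2) (y')^2 + 3 y^2 / x^2.
Compute ∂L/∂y = 6y/x^2, ∂L/∂y' = y'.
The Euler-Lagrange equation d/dx(∂L/∂y') − ∂L/∂y = 0 reduces to
    y'' − 6/x^2 · y = 0  (x > 0).
Its general solution is
    y(x) = A x^3 + B x^(-2),
with A, B fixed by the endpoint conditions.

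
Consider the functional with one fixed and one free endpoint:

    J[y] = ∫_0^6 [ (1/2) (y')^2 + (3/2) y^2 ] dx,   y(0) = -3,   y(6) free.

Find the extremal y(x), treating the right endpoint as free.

The Lagrangian L = (1/2) (y')^2 + (3/2) y^2 gives
    ∂L/∂y = 3 y,   ∂L/∂y' = y'.
Euler-Lagrange: y'' − 3 y = 0.
With k = sqrt(3), the general solution is
    y(x) = A cosh(sqrt(3) x) + B sinh(sqrt(3) x).
Fixed left endpoint y(0) = -3 ⇒ A = -3.
The right endpoint x = 6 is free, so the natural (transversality) condition is ∂L/∂y' |_{x=6} = 0, i.e. y'(6) = 0.
Compute y'(x) = A k sinh(k x) + B k cosh(k x), so
    y'(6) = A k sinh(k·6) + B k cosh(k·6) = 0
    ⇒ B = −A tanh(k·6) = 3 tanh(sqrt(3)·6).
Therefore the extremal is
    y(x) = −3 cosh(sqrt(3) x) + 3 tanh(sqrt(3)·6) sinh(sqrt(3) x).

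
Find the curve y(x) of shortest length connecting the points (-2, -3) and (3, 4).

Arc-length functional: J[y] = ∫ sqrt(1 + (y')^2) dx.
Lagrangian L = sqrt(1 + (y')^2) has no explicit y dependence, so ∂L/∂y = 0 and the Euler-Lagrange equation gives
    d/dx( y' / sqrt(1 + (y')^2) ) = 0  ⇒  y' / sqrt(1 + (y')^2) = const.
Hence y' is constant, so y(x) is affine.
Fitting the endpoints (-2, -3) and (3, 4):
    slope m = (4 − (-3)) / (3 − (-2)) = 7/5,
    intercept c = (-3) − m·(-2) = -1/5.
Extremal: y(x) = (7/5) x - 1/5.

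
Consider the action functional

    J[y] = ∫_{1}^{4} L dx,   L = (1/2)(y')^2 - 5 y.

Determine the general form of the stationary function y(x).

The Lagrangian is L = (1/2)(y')^2 - 5 y.
∂L/∂y = -5.
∂L/∂y' = y'.
The Euler-Lagrange equation d/dx(∂L/∂y') − ∂L/∂y = 0 becomes:
    y'' + 5 = 0
General solution: y(x) = -(5/2) x^2 + A x + B, where A and B are arbitrary constants fixed by the endpoint conditions.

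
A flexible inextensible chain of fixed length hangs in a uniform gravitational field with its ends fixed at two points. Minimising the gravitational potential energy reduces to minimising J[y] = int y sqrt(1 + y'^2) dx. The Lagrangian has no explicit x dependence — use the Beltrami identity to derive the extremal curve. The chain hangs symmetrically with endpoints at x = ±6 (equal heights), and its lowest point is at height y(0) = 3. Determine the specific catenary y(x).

The Lagrangian L(y, y') = y sqrt(1 + y'^2) has no explicit x dependence, so the Beltrami identity applies:
    L − y' ∂L/∂y' = C.
Compute ∂L/∂y' = y · y' / sqrt(1 + y'^2). Then
    L − y' ∂L/∂y'
    = y sqrt(1 + y'^2) − y · y'^2 / sqrt(1 + y'^2)
    = y (1 + y'^2 − y'^2) / sqrt(1 + y'^2)
    = y / sqrt(1 + y'^2) = C.
Squaring gives y^2 = C^2 (1 + y'^2), i.e.
    y'^2 = y^2 / C^2 − 1.
Separating variables,
    dy / sqrt(y^2 − C^2) = dx / C,
and integrating gives arccosh(y / C) = (x − a)/C, so
    y(x) = C cosh((x − a)/C),
the catenary. The constants C and a are fixed by the two endpoint conditions (and, for the hanging-chain problem, the length constraint selects C).
Now fit the given data. The endpoints x = ±6 are symmetric at equal height, so the catenary is even about its minimum: a = 0 and y(x) = C cosh(x/C). The lowest point is y(0) = C cosh(0) = C, and we are told y(0) = 3, so C = 3. Therefore
    y(x) = 3 cosh(x/3),
and at the endpoints
    y(±6) = 3 cosh(6/3).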